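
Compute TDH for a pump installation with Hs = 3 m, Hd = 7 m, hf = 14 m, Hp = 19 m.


TDH = Hs + Hd + hf + Hp = 3 + 7 + 14 + 19 = 43

43 m


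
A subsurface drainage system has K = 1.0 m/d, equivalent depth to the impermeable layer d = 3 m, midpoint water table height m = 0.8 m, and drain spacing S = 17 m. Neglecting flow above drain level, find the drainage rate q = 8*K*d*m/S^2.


q = 8*K*d*m/S^2
q = 8*1.0*3*0.8/17^2
q = 19.2000 / 289

0.0664 m/d


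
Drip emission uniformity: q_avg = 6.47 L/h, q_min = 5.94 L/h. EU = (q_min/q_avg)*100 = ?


EU = (q_min/q_avg)*100 = (5.94/6.47)*100 = 91.8083%

91.8083 %


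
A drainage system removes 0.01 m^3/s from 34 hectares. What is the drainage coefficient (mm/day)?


DC = Q * 86400 / (A * 10000) * 1000
DC = 0.01 * 86400 / (34 * 10000) * 1000
DC = 864000.0000 / 340000

2.5412 mm/day


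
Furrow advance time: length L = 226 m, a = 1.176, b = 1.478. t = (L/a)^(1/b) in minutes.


t = (L/a)^(1/b)
t = (226/1.176)^(1/1.478)
t = 192.176871^(1/1.478)

35.0856 min


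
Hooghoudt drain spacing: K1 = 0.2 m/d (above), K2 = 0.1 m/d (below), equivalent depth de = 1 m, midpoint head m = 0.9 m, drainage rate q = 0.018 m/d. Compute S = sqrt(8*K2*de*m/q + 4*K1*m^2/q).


S^2 = 8*K2*de*m/q + 4*K1*m^2/q
S^2 = 8*0.1*1*0.9/0.018 + 4*0.2*0.9^2/0.018
S = sqrt(76.0000)

8.7178 m


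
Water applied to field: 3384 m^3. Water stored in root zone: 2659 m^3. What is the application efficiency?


Ea = V_root / V_field * 100 = 2659 / 3384 * 100 = 78.5757%

78.5757 %


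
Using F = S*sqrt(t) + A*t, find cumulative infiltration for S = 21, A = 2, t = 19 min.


F = S*sqrt(t) + A*t
F = 21*sqrt(19) + 2*19
F = 21*4.358899 + 38

129.5369 mm


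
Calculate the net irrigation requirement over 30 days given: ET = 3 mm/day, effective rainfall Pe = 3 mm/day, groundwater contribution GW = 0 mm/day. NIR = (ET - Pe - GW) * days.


Daily deficit = ET - Pe - GW = 3 - 3 - 0 = 0 mm/day
NIR = 0 * 30 = 0 mm

0 mm


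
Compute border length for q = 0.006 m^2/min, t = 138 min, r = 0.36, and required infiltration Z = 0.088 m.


L = q*t/((1+r)*Z)
L = 0.006*138/((1+0.36)*0.088)
L = 0.828/0.11968

6.9184 m


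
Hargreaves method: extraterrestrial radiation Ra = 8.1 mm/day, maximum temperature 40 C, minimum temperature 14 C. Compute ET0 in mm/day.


Tmean = (Tmax + Tmin)/2 = (40 + 14)/2 = 27.0
ET0 = 0.0023 * 8.1 * (27.0 + 17.8) * sqrt(40 - 14)
ET0 = 0.0023 * 8.1 * 44.8 * 5.099020

4.2558 mm/day


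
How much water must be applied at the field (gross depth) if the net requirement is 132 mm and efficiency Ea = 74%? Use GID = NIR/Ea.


Ea = 74% = 0.74
GID = NIR / Ea = 132 / 0.74 = 178.3784 mm

178.3784 mm


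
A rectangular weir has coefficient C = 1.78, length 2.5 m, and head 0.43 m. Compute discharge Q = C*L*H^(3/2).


Q = C * L * H^(3/2) = 1.78 * 2.5 * 0.43^1.5 = 1.78 * 2.5 * 0.281970

1.2548 m^3/s


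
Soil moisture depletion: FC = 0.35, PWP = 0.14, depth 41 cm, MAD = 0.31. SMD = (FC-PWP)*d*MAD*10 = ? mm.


SMD = (FC - PWP) * d * MAD * 10
SMD = (0.35 - 0.14) * 41 * 0.31 * 10
SMD = 0.2100 * 41 * 0.31 * 10

26.6910 mm


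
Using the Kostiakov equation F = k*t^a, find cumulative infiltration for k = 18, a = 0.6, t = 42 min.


F = k * t^a = 18 * 42^0.6
F = 18 * 9.417802

169.5204 mm


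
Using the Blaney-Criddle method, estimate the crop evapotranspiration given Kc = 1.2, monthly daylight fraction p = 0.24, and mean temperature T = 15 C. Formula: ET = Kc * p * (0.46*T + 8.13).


ET = Kc * p * (0.46*T + 8.13)
ET = 1.2 * 0.24 * (0.46*15 + 8.13)
ET = 1.2 * 0.24 * 15.0300

4.3286 mm/day


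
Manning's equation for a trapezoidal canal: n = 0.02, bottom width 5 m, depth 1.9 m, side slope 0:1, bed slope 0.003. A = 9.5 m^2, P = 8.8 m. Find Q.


R = A/P = 9.5/8.8 = 1.079545
Q = (1/0.02) * 9.5 * 1.079545^(2/3) * 0.003^0.5

27.3788 m^3/s


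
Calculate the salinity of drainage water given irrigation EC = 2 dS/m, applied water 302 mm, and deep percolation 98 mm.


EC_dw = EC_iw * D_iw / D_dw
EC_dw = 2 * 302 / 98
EC_dw = 604 / 98

6.1633 dS/m


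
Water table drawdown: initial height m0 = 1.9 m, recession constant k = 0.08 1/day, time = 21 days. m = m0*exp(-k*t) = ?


m = m0 * exp(-k*t)
m = 1.9 * exp(-0.08 * 21)
m = 1.9 * exp(-1.6800)

0.3541 m


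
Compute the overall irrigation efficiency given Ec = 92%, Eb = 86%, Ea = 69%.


Ec = 0.92, Eb = 0.86, Ea = 0.69
E = 0.92 * 0.86 * 0.69 * 100 = 54.5928%

54.5928 %


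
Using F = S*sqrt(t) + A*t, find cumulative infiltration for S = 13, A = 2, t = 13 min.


F = S*sqrt(t) + A*t
F = 13*sqrt(13) + 2*13
F = 13*3.605551 + 26

72.8722 mm


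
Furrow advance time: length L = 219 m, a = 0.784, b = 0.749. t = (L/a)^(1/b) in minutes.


t = (L/a)^(1/b)
t = (219/0.784)^(1/0.749)
t = 279.336735^(1/0.749)

1844.4146 min


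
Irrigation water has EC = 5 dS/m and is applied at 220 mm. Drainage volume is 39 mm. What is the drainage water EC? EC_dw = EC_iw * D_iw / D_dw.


EC_dw = EC_iw * D_iw / D_dw
EC_dw = 5 * 220 / 39
EC_dw = 1100 / 39

28.2051 dS/m


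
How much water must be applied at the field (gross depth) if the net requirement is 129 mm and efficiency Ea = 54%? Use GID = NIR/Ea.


Ea = 54% = 0.54
GID = NIR / Ea = 129 / 0.54 = 238.8889 mm

238.8889 mm


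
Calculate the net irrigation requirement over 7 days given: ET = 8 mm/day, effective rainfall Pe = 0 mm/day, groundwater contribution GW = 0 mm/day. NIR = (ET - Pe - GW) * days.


Daily deficit = ET - Pe - GW = 8 - 0 - 0 = 8 mm/day
NIR = 8 * 7 = 56 mm

56.0000 mm


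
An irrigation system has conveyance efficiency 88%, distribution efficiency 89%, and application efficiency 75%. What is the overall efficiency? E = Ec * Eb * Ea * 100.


Ec = 0.88, Eb = 0.89, Ea = 0.75
E = 0.88 * 0.89 * 0.75 * 100 = 58.7400%

58.7400 %


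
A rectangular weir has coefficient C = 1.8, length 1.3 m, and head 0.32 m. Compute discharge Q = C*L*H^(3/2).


Q = C * L * H^(3/2) = 1.8 * 1.3 * 0.32^1.5 = 1.8 * 1.3 * 0.181019

0.4236 m^3/s


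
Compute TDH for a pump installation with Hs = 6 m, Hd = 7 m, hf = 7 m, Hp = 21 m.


TDH = Hs + Hd + hf + Hp = 6 + 7 + 7 + 21 = 41

41 m


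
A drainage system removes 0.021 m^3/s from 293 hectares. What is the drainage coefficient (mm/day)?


DC = Q * 86400 / (A * 10000) * 1000
DC = 0.021 * 86400 / (293 * 10000) * 1000
DC = 1814400.0000 / 2930000

0.6192 mm/day


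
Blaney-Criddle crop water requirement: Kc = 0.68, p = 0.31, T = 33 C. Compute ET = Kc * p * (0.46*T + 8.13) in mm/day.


ET = Kc * p * (0.46*T + 8.13)
ET = 0.68 * 0.31 * (0.46*33 + 8.13)
ET = 0.68 * 0.31 * 23.3100

4.9137 mm/day


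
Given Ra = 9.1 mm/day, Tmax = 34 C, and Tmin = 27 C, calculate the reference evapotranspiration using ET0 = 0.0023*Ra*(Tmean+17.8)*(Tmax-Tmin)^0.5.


Tmean = (Tmax + Tmin)/2 = (34 + 27)/2 = 30.5
ET0 = 0.0023 * 9.1 * (30.5 + 17.8) * sqrt(34 - 27)
ET0 = 0.0023 * 9.1 * 48.3 * 2.645751

2.6746 mm/day


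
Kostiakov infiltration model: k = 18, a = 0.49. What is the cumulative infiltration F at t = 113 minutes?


F = k * t^a = 18 * 113^0.49
F = 18 * 10.139311

182.5076 mm


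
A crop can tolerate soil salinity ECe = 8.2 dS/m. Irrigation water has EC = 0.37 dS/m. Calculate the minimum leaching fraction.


LR = ECiw / (5*ECe - ECiw)
LR = 0.37 / (5*8.2 - 0.37)
LR = 0.37 / 40.6300

0.0091


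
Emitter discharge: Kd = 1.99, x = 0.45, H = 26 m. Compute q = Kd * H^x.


q = Kd * H^x = 1.99 * 26^0.45 = 1.99 * 4.332494

8.6217 L/h


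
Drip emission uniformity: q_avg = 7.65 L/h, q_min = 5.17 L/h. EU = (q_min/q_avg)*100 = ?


EU = (q_min/q_avg)*100 = (5.17/7.65)*100 = 67.5817%

67.5817 %


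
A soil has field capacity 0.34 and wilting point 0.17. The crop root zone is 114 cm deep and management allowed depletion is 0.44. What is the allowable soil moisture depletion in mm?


SMD = (FC - PWP) * d * MAD * 10
SMD = (0.34 - 0.17) * 114 * 0.44 * 10
SMD = 0.1700 * 114 * 0.44 * 10

85.2720 mm


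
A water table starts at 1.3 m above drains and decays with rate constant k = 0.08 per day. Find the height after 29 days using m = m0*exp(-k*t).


m = m0 * exp(-k*t)
m = 1.3 * exp(-0.08 * 29)
m = 1.3 * exp(-2.3200)

0.1278 m


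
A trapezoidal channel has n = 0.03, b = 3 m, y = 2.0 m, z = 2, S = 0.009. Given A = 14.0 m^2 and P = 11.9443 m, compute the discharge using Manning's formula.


R = A/P = 14.0/11.9443 = 1.172107
Q = (1/0.03) * 14.0 * 1.172107^(2/3) * 0.009^0.5

49.2160 m^3/s


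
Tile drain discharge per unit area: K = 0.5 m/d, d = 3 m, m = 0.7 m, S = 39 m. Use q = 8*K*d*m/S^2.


q = 8*K*d*m/S^2
q = 8*0.5*3*0.7/39^2
q = 8.4000 / 1521

0.0055 m/d


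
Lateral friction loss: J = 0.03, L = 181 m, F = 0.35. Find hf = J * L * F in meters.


hf = J * L * F = 0.03 * 181 * 0.35 = 1.9005 m

1.9005 m


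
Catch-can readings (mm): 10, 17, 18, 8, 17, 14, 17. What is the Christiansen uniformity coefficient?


mean = 14.428571 mm
MAD = 3.224490 mm
CU = (1 - 3.224490/14.428571)*100

77.6520 %


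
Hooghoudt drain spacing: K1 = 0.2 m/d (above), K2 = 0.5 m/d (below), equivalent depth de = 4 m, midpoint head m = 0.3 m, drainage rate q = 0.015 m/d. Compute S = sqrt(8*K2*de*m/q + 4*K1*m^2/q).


S^2 = 8*K2*de*m/q + 4*K1*m^2/q
S^2 = 8*0.5*4*0.3/0.015 + 4*0.2*0.3^2/0.015
S = sqrt(324.8000)

18.0222 m


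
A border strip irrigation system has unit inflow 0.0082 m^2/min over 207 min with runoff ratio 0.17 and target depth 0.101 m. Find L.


L = q*t/((1+r)*Z)
L = 0.0082*207/((1+0.17)*0.101)
L = 1.6974/0.11817

14.3641 m


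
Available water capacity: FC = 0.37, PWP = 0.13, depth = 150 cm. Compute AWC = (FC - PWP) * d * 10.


AWC = (FC - PWP) * d * 10
AWC = (0.37 - 0.13) * 150 * 10
AWC = 0.2400 * 150 * 10

360.0000 mm


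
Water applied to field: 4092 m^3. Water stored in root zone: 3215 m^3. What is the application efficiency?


Ea = V_root / V_field * 100 = 3215 / 4092 * 100 = 78.5679%

78.5679 %


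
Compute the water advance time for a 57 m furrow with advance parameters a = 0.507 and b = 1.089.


t = (L/a)^(1/b)
t = (57/0.507)^(1/1.089)
t = 112.426036^(1/1.089)

76.4288 min


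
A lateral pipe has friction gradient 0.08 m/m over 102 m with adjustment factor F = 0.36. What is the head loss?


hf = J * L * F = 0.08 * 102 * 0.36 = 2.9376 m

2.9376 m


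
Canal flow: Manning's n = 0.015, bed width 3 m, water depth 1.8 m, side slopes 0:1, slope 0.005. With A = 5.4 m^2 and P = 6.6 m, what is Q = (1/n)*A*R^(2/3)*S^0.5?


R = A/P = 5.4/6.6 = 0.818182
Q = (1/0.015) * 5.4 * 0.818182^(2/3) * 0.005^0.5

22.2683 m^3/s


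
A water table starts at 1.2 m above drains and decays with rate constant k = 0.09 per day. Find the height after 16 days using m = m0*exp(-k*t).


m = m0 * exp(-k*t)
m = 1.2 * exp(-0.09 * 16)
m = 1.2 * exp(-1.4400)

0.2843 m


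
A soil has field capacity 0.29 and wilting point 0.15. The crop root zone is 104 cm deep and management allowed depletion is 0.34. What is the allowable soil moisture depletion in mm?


SMD = (FC - PWP) * d * MAD * 10
SMD = (0.29 - 0.15) * 104 * 0.34 * 10
SMD = 0.1400 * 104 * 0.34 * 10

49.5040 mm


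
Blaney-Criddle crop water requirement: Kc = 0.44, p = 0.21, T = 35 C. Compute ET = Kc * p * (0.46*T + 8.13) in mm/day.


ET = Kc * p * (0.46*T + 8.13)
ET = 0.44 * 0.21 * (0.46*35 + 8.13)
ET = 0.44 * 0.21 * 24.2300

2.2389 mm/day


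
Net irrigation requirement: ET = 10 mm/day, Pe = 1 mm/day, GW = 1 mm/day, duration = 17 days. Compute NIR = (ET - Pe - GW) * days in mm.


Daily deficit = ET - Pe - GW = 10 - 1 - 1 = 8 mm/day
NIR = 8 * 17 = 136 mm

136.0000 mm


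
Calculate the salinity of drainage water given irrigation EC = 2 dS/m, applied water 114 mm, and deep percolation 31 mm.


EC_dw = EC_iw * D_iw / D_dw
EC_dw = 2 * 114 / 31
EC_dw = 228 / 31

7.3548 dS/m


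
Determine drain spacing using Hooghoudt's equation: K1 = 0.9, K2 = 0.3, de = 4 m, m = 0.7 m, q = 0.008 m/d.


S^2 = 8*K2*de*m/q + 4*K1*m^2/q
S^2 = 8*0.3*4*0.7/0.008 + 4*0.9*0.7^2/0.008
S = sqrt(1060.5000)

32.5653 m


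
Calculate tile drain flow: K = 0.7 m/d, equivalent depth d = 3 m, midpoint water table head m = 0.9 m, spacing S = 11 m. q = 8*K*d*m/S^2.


q = 8*K*d*m/S^2
q = 8*0.7*3*0.9/11^2
q = 15.1200 / 121

0.1250 m/d


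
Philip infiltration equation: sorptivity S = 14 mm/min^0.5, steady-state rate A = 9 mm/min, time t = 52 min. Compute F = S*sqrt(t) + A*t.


F = S*sqrt(t) + A*t
F = 14*sqrt(52) + 9*52
F = 14*7.211103 + 468

568.9554 mm


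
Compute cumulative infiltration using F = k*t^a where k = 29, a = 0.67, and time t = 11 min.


F = k * t^a = 29 * 11^0.67
F = 29 * 4.985780

144.5876 mm


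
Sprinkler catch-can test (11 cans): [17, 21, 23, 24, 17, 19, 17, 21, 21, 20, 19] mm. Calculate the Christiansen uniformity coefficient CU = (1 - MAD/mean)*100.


mean = 19.909091 mm
MAD = 1.917355 mm
CU = (1 - 1.917355/19.909091)*100

90.3694 %


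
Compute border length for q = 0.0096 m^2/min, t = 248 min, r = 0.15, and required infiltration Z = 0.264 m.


L = q*t/((1+r)*Z)
L = 0.0096*248/((1+0.15)*0.264)
L = 2.3808/0.3036

7.8419 m


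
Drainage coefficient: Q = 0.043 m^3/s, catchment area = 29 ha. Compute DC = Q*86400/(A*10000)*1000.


DC = Q * 86400 / (A * 10000) * 1000
DC = 0.043 * 86400 / (29 * 10000) * 1000
DC = 3715200.0000 / 290000

12.8110 mm/day


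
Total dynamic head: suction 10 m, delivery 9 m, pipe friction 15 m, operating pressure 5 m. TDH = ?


TDH = Hs + Hd + hf + Hp = 10 + 9 + 15 + 5 = 39

39 m


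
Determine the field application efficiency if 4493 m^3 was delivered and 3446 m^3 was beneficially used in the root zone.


Ea = V_root / V_field * 100 = 3446 / 4493 * 100 = 76.6971%

76.6971 %


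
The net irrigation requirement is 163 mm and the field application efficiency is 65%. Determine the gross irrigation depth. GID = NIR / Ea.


Ea = 65% = 0.65
GID = NIR / Ea = 163 / 0.65 = 250.7692 mm

250.7692 mm


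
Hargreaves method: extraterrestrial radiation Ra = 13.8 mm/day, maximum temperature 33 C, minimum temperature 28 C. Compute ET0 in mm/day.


Tmean = (Tmax + Tmin)/2 = (33 + 28)/2 = 30.5
ET0 = 0.0023 * 13.8 * (30.5 + 17.8) * sqrt(33 - 28)
ET0 = 0.0023 * 13.8 * 48.3 * 2.236068

3.4280 mm/day


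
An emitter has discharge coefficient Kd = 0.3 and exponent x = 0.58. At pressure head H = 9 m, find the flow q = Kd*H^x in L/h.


q = Kd * H^x = 0.3 * 9^0.58 = 0.3 * 3.576520

1.0730 L/h


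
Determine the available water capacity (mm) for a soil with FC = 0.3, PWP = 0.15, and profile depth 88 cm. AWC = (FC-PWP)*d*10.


AWC = (FC - PWP) * d * 10
AWC = (0.3 - 0.15) * 88 * 10
AWC = 0.1500 * 88 * 10

132.0000 mm


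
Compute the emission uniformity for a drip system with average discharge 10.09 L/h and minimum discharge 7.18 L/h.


EU = (q_min/q_avg)*100 = (7.18/10.09)*100 = 71.1596%

71.1596 %


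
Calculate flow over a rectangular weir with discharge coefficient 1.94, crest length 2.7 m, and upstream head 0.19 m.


Q = C * L * H^(3/2) = 1.94 * 2.7 * 0.19^1.5 = 1.94 * 2.7 * 0.082819

0.4338 m^3/s


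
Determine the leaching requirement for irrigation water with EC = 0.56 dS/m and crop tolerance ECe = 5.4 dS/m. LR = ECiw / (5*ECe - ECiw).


LR = ECiw / (5*ECe - ECiw)
LR = 0.56 / (5*5.4 - 0.56)
LR = 0.56 / 26.4400

0.0212


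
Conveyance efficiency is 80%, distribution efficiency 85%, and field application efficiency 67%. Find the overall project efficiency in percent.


Ec = 0.8, Eb = 0.85, Ea = 0.67
E = 0.8 * 0.85 * 0.67 * 100 = 45.5600%

45.5600 %


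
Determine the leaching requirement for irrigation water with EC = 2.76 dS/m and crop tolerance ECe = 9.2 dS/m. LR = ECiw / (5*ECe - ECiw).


LR = ECiw / (5*ECe - ECiw)
LR = 2.76 / (5*9.2 - 2.76)
LR = 2.76 / 43.2400

0.0638


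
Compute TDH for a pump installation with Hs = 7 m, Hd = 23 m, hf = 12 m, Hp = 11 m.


TDH = Hs + Hd + hf + Hp = 7 + 23 + 12 + 11 = 53

53 m


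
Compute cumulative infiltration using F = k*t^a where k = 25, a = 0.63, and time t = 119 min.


F = k * t^a = 25 * 119^0.63
F = 25 * 20.304607

507.6152 mm


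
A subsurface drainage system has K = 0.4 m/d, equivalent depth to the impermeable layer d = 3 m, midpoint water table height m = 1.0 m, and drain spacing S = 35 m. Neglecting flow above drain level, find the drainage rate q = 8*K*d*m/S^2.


q = 8*K*d*m/S^2
q = 8*0.4*3*1.0/35^2
q = 9.6000 / 1225

0.0078 m/d


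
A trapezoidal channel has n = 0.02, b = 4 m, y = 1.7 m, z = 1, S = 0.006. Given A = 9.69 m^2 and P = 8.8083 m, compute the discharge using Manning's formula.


R = A/P = 9.69/8.8083 = 1.100099
Q = (1/0.02) * 9.69 * 1.100099^(2/3) * 0.006^0.5

39.9936 m^3/s


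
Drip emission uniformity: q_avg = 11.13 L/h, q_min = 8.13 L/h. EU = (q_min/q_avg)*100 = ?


EU = (q_min/q_avg)*100 = (8.13/11.13)*100 = 73.0458%

73.0458 %


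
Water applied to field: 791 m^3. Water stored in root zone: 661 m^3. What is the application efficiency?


Ea = V_root / V_field * 100 = 661 / 791 * 100 = 83.5651%

83.5651 %


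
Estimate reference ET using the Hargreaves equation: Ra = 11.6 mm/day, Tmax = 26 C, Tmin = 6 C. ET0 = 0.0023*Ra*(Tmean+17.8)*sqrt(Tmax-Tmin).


Tmean = (Tmax + Tmin)/2 = (26 + 6)/2 = 16.0
ET0 = 0.0023 * 11.6 * (16.0 + 17.8) * sqrt(26 - 6)
ET0 = 0.0023 * 11.6 * 33.8 * 4.472136

4.0329 mm/day


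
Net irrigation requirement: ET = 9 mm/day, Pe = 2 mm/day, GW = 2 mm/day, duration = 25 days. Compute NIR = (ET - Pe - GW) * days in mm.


Daily deficit = ET - Pe - GW = 9 - 2 - 2 = 5 mm/day
NIR = 5 * 25 = 125 mm

125.0000 mm


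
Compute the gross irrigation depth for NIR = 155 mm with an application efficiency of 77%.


Ea = 77% = 0.77
GID = NIR / Ea = 155 / 0.77 = 201.2987 mm

201.2987 mm


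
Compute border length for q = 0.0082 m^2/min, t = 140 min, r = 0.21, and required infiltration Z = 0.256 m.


L = q*t/((1+r)*Z)
L = 0.0082*140/((1+0.21)*0.256)
L = 1.148/0.30976

3.7061 m


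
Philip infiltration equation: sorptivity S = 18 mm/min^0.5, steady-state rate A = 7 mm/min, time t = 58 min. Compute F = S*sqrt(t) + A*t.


F = S*sqrt(t) + A*t
F = 18*sqrt(58) + 7*58
F = 18*7.615773 + 406

543.0839 mm


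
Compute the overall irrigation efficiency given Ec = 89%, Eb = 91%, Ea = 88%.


Ec = 0.89, Eb = 0.91, Ea = 0.88
E = 0.89 * 0.91 * 0.88 * 100 = 71.2712%

71.2712 %


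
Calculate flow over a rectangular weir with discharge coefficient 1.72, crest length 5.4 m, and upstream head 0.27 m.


Q = C * L * H^(3/2) = 1.72 * 5.4 * 0.27^1.5 = 1.72 * 5.4 * 0.140296

1.3031 m^3/s


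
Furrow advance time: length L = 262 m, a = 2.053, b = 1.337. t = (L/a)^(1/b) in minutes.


t = (L/a)^(1/b)
t = (262/2.053)^(1/1.337)
t = 127.618120^(1/1.337)

37.5926 min


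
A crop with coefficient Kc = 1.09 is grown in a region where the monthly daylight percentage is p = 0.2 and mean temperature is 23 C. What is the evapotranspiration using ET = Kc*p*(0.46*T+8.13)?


ET = Kc * p * (0.46*T + 8.13)
ET = 1.09 * 0.2 * (0.46*23 + 8.13)
ET = 1.09 * 0.2 * 18.7100

4.0788 mm/day


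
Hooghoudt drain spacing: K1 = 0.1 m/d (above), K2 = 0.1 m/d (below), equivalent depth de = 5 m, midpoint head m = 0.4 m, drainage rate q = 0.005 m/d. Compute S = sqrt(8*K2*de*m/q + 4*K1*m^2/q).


S^2 = 8*K2*de*m/q + 4*K1*m^2/q
S^2 = 8*0.1*5*0.4/0.005 + 4*0.1*0.4^2/0.005
S = sqrt(332.8000)

18.2428 m


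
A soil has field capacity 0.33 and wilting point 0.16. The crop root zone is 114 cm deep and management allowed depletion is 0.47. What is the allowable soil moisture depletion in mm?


SMD = (FC - PWP) * d * MAD * 10
SMD = (0.33 - 0.16) * 114 * 0.47 * 10
SMD = 0.1700 * 114 * 0.47 * 10

91.0860 mm


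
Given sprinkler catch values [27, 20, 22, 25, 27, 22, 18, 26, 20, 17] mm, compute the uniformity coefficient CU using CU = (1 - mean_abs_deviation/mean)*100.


mean = 22.400000 mm
MAD = 3.080000 mm
CU = (1 - 3.080000/22.400000)*100

86.2500 %


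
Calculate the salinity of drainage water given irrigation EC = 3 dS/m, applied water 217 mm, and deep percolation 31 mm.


EC_dw = EC_iw * D_iw / D_dw
EC_dw = 3 * 217 / 31
EC_dw = 651 / 31

21.0000 dS/m


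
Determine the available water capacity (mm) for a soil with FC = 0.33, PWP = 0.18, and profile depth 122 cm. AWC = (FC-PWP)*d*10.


AWC = (FC - PWP) * d * 10
AWC = (0.33 - 0.18) * 122 * 10
AWC = 0.1500 * 122 * 10

183.0000 mm


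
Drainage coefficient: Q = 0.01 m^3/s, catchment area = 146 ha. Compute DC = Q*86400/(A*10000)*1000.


DC = Q * 86400 / (A * 10000) * 1000
DC = 0.01 * 86400 / (146 * 10000) * 1000
DC = 864000.0000 / 1460000

0.5918 mm/day


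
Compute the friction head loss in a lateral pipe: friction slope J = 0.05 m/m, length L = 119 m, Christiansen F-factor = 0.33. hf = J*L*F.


hf = J * L * F = 0.05 * 119 * 0.33 = 1.9635 m

1.9635 m


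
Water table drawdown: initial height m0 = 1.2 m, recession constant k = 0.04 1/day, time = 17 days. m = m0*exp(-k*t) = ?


m = m0 * exp(-k*t)
m = 1.2 * exp(-0.04 * 17)
m = 1.2 * exp(-0.6800)

0.6079 m


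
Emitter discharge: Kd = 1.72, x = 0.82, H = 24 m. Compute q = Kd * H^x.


q = Kd * H^x = 1.72 * 24^0.82 = 1.72 * 13.544819

23.2971 L/h


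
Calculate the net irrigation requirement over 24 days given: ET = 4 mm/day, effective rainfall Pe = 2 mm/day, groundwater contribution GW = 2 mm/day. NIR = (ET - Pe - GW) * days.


Daily deficit = ET - Pe - GW = 4 - 2 - 2 = 0 mm/day
NIR = 0 * 24 = 0 mm

0 mm


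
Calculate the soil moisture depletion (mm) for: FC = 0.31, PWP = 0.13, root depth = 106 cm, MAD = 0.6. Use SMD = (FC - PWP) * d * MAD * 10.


SMD = (FC - PWP) * d * MAD * 10
SMD = (0.31 - 0.13) * 106 * 0.6 * 10
SMD = 0.1800 * 106 * 0.6 * 10

114.4800 mm


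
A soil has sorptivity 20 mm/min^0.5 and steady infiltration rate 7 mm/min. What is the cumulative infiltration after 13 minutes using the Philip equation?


F = S*sqrt(t) + A*t
F = 20*sqrt(13) + 7*13
F = 20*3.605551 + 91

163.1110 mm


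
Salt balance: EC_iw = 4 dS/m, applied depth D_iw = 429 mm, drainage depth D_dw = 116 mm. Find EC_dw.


EC_dw = EC_iw * D_iw / D_dw
EC_dw = 4 * 429 / 116
EC_dw = 1716 / 116

14.7931 dS/m


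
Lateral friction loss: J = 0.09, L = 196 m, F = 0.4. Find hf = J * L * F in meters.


hf = J * L * F = 0.09 * 196 * 0.4 = 7.0560 m

7.0560 m


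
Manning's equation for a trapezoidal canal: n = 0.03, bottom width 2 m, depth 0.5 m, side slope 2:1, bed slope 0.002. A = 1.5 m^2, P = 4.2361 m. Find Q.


R = A/P = 1.5/4.2361 = 0.354099
Q = (1/0.03) * 1.5 * 0.354099^(2/3) * 0.002^0.5

1.1192 m^3/s


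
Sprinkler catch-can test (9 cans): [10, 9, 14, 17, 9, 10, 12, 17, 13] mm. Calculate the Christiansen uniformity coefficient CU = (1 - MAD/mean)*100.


mean = 12.333333 mm
MAD = 2.592593 mm
CU = (1 - 2.592593/12.333333)*100

78.9790 %


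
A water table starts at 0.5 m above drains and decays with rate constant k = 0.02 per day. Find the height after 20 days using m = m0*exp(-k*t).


m = m0 * exp(-k*t)
m = 0.5 * exp(-0.02 * 20)
m = 0.5 * exp(-0.4000)

0.3352 m


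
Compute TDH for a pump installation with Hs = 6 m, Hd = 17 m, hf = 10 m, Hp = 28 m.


TDH = Hs + Hd + hf + Hp = 6 + 17 + 10 + 28 = 61

61 m


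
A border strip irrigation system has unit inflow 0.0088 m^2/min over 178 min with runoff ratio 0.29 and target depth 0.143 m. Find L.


L = q*t/((1+r)*Z)
L = 0.0088*178/((1+0.29)*0.143)
L = 1.5664/0.18447

8.4914 m


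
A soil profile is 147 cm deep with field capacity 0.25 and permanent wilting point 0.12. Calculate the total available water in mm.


AWC = (FC - PWP) * d * 10
AWC = (0.25 - 0.12) * 147 * 10
AWC = 0.1300 * 147 * 10

191.1000 mm


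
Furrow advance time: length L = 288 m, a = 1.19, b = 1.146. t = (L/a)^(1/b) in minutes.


t = (L/a)^(1/b)
t = (288/1.19)^(1/1.146)
t = 242.016807^(1/1.146)

120.2664 min


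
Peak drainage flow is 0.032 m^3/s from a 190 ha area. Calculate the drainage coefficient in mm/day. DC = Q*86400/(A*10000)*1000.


DC = Q * 86400 / (A * 10000) * 1000
DC = 0.032 * 86400 / (190 * 10000) * 1000
DC = 2764800.0000 / 1900000

1.4552 mm/day


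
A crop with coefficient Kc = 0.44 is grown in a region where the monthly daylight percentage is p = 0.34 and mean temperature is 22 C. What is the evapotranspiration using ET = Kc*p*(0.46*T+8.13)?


ET = Kc * p * (0.46*T + 8.13)
ET = 0.44 * 0.34 * (0.46*22 + 8.13)
ET = 0.44 * 0.34 * 18.2500

2.7302 mm/day


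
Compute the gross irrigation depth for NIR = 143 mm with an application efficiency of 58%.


Ea = 58% = 0.58
GID = NIR / Ea = 143 / 0.58 = 246.5517 mm

246.5517 mm


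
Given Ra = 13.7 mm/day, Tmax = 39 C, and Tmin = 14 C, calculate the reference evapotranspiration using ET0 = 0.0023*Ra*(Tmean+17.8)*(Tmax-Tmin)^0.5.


Tmean = (Tmax + Tmin)/2 = (39 + 14)/2 = 26.5
ET0 = 0.0023 * 13.7 * (26.5 + 17.8) * sqrt(39 - 14)
ET0 = 0.0023 * 13.7 * 44.3 * 5.000000

6.9795 mm/day


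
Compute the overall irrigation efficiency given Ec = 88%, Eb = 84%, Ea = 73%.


Ec = 0.88, Eb = 0.84, Ea = 0.73
E = 0.88 * 0.84 * 0.73 * 100 = 53.9616%

53.9616 %


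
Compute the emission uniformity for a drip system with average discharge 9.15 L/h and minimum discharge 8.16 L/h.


EU = (q_min/q_avg)*100 = (8.16/9.15)*100 = 89.1803%

89.1803 %


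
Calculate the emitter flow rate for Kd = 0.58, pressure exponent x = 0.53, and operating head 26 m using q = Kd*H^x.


q = Kd * H^x = 0.58 * 26^0.53 = 0.58 * 5.622583

3.2611 L/h


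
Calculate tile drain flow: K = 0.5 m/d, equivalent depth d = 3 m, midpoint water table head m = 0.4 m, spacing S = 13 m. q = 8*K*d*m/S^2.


q = 8*K*d*m/S^2
q = 8*0.5*3*0.4/13^2
q = 4.8000 / 169

0.0284 m/d


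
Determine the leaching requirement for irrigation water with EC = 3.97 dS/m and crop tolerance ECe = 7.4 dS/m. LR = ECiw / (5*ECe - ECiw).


LR = ECiw / (5*ECe - ECiw)
LR = 3.97 / (5*7.4 - 3.97)
LR = 3.97 / 33.0300

0.1202


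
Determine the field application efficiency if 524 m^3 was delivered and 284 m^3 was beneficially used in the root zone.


Ea = V_root / V_field * 100 = 284 / 524 * 100 = 54.1985%

54.1985 %


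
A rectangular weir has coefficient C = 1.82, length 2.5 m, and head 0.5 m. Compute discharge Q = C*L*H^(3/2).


Q = C * L * H^(3/2) = 1.82 * 2.5 * 0.5^1.5 = 1.82 * 2.5 * 0.353553

1.6087 m^3/s


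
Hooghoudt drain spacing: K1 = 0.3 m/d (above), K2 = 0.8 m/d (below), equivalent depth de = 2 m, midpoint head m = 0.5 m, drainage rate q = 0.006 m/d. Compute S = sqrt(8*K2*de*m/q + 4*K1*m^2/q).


S^2 = 8*K2*de*m/q + 4*K1*m^2/q
S^2 = 8*0.8*2*0.5/0.006 + 4*0.3*0.5^2/0.006
S = sqrt(1116.6667)

33.4166 m


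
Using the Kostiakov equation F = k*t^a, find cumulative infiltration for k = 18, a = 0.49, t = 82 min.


F = k * t^a = 18 * 82^0.49
F = 18 * 8.665004

155.9701 mm


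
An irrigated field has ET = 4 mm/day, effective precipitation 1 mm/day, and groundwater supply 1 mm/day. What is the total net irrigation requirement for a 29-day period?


Daily deficit = ET - Pe - GW = 4 - 1 - 1 = 2 mm/day
NIR = 2 * 29 = 58 mm

58.0000 mm


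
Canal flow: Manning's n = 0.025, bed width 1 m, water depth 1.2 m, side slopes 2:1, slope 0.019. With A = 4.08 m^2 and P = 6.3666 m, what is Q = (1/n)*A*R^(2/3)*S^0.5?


R = A/P = 4.08/6.3666 = 0.640844
Q = (1/0.025) * 4.08 * 0.640844^(2/3) * 0.019^0.5

16.7211 m^3/s


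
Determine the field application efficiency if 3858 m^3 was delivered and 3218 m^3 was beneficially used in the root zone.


Ea = V_root / V_field * 100 = 3218 / 3858 * 100 = 83.4111%

83.4111 %


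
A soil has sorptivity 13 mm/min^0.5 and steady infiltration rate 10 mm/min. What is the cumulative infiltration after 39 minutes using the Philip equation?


F = S*sqrt(t) + A*t
F = 13*sqrt(39) + 10*39
F = 13*6.244998 + 390

471.1850 mm


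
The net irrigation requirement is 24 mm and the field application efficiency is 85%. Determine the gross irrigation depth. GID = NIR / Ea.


Ea = 85% = 0.85
GID = NIR / Ea = 24 / 0.85 = 28.2353 mm

28.2353 mm


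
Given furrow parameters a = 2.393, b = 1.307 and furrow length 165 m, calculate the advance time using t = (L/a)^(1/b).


t = (L/a)^(1/b)
t = (165/2.393)^(1/1.307)
t = 68.951107^(1/1.307)

25.5087 min


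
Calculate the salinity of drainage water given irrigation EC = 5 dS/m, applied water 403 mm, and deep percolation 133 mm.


EC_dw = EC_iw * D_iw / D_dw
EC_dw = 5 * 403 / 133
EC_dw = 2015 / 133

15.1504 dS/m


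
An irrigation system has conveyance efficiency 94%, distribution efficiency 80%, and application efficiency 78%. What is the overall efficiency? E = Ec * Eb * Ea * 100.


Ec = 0.94, Eb = 0.8, Ea = 0.78
E = 0.94 * 0.8 * 0.78 * 100 = 58.6560%

58.6560 %


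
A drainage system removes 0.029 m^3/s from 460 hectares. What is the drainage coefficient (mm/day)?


DC = Q * 86400 / (A * 10000) * 1000
DC = 0.029 * 86400 / (460 * 10000) * 1000
DC = 2505600.0000 / 4600000

0.5447 mm/day


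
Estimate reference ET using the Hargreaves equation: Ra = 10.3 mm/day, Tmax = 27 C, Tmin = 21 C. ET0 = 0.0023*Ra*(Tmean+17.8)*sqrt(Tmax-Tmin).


Tmean = (Tmax + Tmin)/2 = (27 + 21)/2 = 24.0
ET0 = 0.0023 * 10.3 * (24.0 + 17.8) * sqrt(27 - 21)
ET0 = 0.0023 * 10.3 * 41.8 * 2.449490

2.4256 mm/day


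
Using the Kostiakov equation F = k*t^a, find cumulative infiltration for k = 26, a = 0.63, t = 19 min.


F = k * t^a = 26 * 19^0.63
F = 26 * 6.391676

166.1836 mm


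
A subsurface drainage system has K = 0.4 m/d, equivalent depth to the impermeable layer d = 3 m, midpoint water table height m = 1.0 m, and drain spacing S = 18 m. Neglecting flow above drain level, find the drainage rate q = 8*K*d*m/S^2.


q = 8*K*d*m/S^2
q = 8*0.4*3*1.0/18^2
q = 9.6000 / 324

0.0296 m/d


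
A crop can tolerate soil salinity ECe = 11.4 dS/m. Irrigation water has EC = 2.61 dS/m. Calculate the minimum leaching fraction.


LR = ECiw / (5*ECe - ECiw)
LR = 2.61 / (5*11.4 - 2.61)
LR = 2.61 / 54.3900

0.0480


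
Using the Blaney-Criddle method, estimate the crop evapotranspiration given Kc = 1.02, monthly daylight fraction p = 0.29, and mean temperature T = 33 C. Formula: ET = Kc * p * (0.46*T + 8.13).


ET = Kc * p * (0.46*T + 8.13)
ET = 1.02 * 0.29 * (0.46*33 + 8.13)
ET = 1.02 * 0.29 * 23.3100

6.8951 mm/day


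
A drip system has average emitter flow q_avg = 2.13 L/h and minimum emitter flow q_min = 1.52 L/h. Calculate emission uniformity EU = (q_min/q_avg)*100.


EU = (q_min/q_avg)*100 = (1.52/2.13)*100 = 71.3615%

71.3615 %


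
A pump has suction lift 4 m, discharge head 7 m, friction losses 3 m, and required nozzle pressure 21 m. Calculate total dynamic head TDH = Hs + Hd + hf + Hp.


TDH = Hs + Hd + hf + Hp = 4 + 7 + 3 + 21 = 35

35 m


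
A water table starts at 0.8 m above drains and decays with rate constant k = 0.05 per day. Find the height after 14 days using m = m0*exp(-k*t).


m = m0 * exp(-k*t)
m = 0.8 * exp(-0.05 * 14)
m = 0.8 * exp(-0.7000)

0.3973 m


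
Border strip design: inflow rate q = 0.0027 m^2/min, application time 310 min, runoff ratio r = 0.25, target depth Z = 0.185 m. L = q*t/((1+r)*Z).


L = q*t/((1+r)*Z)
L = 0.0027*310/((1+0.25)*0.185)
L = 0.837/0.23125

3.6195 m


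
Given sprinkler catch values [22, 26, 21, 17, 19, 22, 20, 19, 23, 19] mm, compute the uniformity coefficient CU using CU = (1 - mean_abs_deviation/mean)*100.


mean = 20.800000 mm
MAD = 2.000000 mm
CU = (1 - 2.000000/20.800000)*100

90.3846 %


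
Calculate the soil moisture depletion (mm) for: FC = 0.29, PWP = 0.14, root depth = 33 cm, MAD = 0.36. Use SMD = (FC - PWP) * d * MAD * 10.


SMD = (FC - PWP) * d * MAD * 10
SMD = (0.29 - 0.14) * 33 * 0.36 * 10
SMD = 0.1500 * 33 * 0.36 * 10

17.8200 mm


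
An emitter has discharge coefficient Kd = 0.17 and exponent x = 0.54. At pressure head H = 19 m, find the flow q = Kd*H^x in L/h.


q = Kd * H^x = 0.17 * 19^0.54 = 0.17 * 4.903734

0.8336 L/h


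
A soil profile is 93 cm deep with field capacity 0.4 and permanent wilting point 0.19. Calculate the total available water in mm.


AWC = (FC - PWP) * d * 10
AWC = (0.4 - 0.19) * 93 * 10
AWC = 0.2100 * 93 * 10

195.3000 mm


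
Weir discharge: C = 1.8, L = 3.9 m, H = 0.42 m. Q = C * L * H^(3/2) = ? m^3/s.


Q = C * L * H^(3/2) = 1.8 * 3.9 * 0.42^1.5 = 1.8 * 3.9 * 0.272191

1.9108 m^3/s


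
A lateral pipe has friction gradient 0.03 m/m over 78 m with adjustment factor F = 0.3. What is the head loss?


hf = J * L * F = 0.03 * 78 * 0.3 = 0.7020 m

0.7020 m


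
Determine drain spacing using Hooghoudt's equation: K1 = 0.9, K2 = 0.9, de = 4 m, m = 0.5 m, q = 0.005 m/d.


S^2 = 8*K2*de*m/q + 4*K1*m^2/q
S^2 = 8*0.9*4*0.5/0.005 + 4*0.9*0.5^2/0.005
S = sqrt(3060.0000)

55.3173 m


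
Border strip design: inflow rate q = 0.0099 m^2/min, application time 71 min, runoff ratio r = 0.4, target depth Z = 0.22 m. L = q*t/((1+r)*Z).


L = q*t/((1+r)*Z)
L = 0.0099*71/((1+0.4)*0.22)
L = 0.7029/0.308

2.2821 m


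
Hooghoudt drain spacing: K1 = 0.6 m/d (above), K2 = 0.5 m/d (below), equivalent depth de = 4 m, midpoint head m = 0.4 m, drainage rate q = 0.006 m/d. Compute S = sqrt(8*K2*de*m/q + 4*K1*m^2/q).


S^2 = 8*K2*de*m/q + 4*K1*m^2/q
S^2 = 8*0.5*4*0.4/0.006 + 4*0.6*0.4^2/0.006
S = sqrt(1130.6667)

33.6254 m


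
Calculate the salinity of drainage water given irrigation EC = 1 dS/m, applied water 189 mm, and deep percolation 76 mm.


EC_dw = EC_iw * D_iw / D_dw
EC_dw = 1 * 189 / 76
EC_dw = 189 / 76

2.4868 dS/m


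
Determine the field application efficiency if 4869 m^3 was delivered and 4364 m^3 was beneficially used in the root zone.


Ea = V_root / V_field * 100 = 4364 / 4869 * 100 = 89.6283%

89.6283 %


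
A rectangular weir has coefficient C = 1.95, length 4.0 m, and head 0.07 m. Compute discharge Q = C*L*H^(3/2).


Q = C * L * H^(3/2) = 1.95 * 4.0 * 0.07^1.5 = 1.95 * 4.0 * 0.018520

0.1445 m^3/s


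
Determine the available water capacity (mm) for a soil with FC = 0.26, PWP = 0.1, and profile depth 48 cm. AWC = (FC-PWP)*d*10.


AWC = (FC - PWP) * d * 10
AWC = (0.26 - 0.1) * 48 * 10
AWC = 0.1600 * 48 * 10

76.8000 mm


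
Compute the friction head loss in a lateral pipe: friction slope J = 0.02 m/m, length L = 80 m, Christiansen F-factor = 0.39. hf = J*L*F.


hf = J * L * F = 0.02 * 80 * 0.39 = 0.6240 m

0.6240 m


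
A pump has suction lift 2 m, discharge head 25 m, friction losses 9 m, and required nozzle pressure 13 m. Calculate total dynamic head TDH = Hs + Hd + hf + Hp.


TDH = Hs + Hd + hf + Hp = 2 + 25 + 9 + 13 = 49

49 m


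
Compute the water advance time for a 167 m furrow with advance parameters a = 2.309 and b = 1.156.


t = (L/a)^(1/b)
t = (167/2.309)^(1/1.156)
t = 72.325682^(1/1.156)

40.5868 min


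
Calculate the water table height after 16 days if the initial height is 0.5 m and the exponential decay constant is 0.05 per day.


m = m0 * exp(-k*t)
m = 0.5 * exp(-0.05 * 16)
m = 0.5 * exp(-0.8000)

0.2247 m


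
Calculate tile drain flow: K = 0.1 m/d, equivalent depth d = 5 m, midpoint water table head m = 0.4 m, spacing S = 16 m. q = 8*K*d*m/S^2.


q = 8*K*d*m/S^2
q = 8*0.1*5*0.4/16^2
q = 1.6000 / 256

0.0063 m/d


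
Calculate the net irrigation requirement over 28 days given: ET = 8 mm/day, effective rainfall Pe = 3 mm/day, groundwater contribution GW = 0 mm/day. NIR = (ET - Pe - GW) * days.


Daily deficit = ET - Pe - GW = 8 - 3 - 0 = 5 mm/day
NIR = 5 * 28 = 140 mm

140.0000 mm


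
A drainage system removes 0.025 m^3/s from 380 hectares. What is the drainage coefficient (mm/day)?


DC = Q * 86400 / (A * 10000) * 1000
DC = 0.025 * 86400 / (380 * 10000) * 1000
DC = 2160000.0000 / 3800000

0.5684 mm/day


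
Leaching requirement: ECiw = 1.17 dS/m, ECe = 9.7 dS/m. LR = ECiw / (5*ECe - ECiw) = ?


LR = ECiw / (5*ECe - ECiw)
LR = 1.17 / (5*9.7 - 1.17)
LR = 1.17 / 47.3300

0.0247


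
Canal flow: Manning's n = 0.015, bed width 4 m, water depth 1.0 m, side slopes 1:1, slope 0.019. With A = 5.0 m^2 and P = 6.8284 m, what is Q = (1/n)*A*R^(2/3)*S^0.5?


R = A/P = 5.0/6.8284 = 0.732236
Q = (1/0.015) * 5.0 * 0.732236^(2/3) * 0.019^0.5

37.3270 m^3/s


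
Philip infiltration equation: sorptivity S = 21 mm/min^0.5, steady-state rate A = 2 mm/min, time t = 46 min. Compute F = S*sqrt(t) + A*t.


F = S*sqrt(t) + A*t
F = 21*sqrt(46) + 2*46
F = 21*6.782330 + 92

234.4289 mm


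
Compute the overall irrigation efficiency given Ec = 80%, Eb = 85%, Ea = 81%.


Ec = 0.8, Eb = 0.85, Ea = 0.81
E = 0.8 * 0.85 * 0.81 * 100 = 55.0800%

55.0800 %


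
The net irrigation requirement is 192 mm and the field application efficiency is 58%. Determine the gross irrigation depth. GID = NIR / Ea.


Ea = 58% = 0.58
GID = NIR / Ea = 192 / 0.58 = 331.0345 mm

331.0345 mm


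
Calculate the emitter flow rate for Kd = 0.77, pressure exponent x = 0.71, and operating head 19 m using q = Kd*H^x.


q = Kd * H^x = 0.77 * 19^0.71 = 0.77 * 8.089377

6.2288 L/h


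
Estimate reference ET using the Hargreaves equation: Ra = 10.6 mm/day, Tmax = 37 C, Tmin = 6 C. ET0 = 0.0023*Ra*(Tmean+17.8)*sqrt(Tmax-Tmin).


Tmean = (Tmax + Tmin)/2 = (37 + 6)/2 = 21.5
ET0 = 0.0023 * 10.6 * (21.5 + 17.8) * sqrt(37 - 6)
ET0 = 0.0023 * 10.6 * 39.3 * 5.567764

5.3347 mm/day


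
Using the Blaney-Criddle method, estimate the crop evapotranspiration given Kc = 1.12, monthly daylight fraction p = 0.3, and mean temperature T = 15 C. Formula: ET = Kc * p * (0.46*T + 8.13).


ET = Kc * p * (0.46*T + 8.13)
ET = 1.12 * 0.3 * (0.46*15 + 8.13)
ET = 1.12 * 0.3 * 15.0300

5.0501 mm/day


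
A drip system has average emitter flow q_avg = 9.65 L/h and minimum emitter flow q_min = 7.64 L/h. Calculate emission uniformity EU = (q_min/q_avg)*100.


EU = (q_min/q_avg)*100 = (7.64/9.65)*100 = 79.1710%

79.1710 %


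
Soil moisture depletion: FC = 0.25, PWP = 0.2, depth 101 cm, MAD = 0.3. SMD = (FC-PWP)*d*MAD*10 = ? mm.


SMD = (FC - PWP) * d * MAD * 10
SMD = (0.25 - 0.2) * 101 * 0.3 * 10
SMD = 0.0500 * 101 * 0.3 * 10

15.1500 mm


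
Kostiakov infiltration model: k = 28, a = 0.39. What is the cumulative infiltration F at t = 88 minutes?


F = k * t^a = 28 * 88^0.39
F = 28 * 5.732555

160.5115 mm


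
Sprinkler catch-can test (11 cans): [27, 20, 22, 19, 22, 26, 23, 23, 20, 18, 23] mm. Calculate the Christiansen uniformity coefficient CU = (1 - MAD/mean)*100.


mean = 22.090909 mm
MAD = 2.099174 mm
CU = (1 - 2.099174/22.090909)*100

90.4976 %


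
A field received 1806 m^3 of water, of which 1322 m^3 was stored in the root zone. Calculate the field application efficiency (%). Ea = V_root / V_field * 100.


Ea = V_root / V_field * 100 = 1322 / 1806 * 100 = 73.2004%

73.2004 %


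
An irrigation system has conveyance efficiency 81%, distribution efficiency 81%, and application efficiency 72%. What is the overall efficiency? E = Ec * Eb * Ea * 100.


Ec = 0.81, Eb = 0.81, Ea = 0.72
E = 0.81 * 0.81 * 0.72 * 100 = 47.2392%

47.2392 %


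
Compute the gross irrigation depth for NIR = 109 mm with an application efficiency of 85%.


Ea = 85% = 0.85
GID = NIR / Ea = 109 / 0.85 = 128.2353 mm

128.2353 mm


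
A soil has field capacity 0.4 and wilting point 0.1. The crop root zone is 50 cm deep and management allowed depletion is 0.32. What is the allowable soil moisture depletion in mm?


SMD = (FC - PWP) * d * MAD * 10
SMD = (0.4 - 0.1) * 50 * 0.32 * 10
SMD = 0.3000 * 50 * 0.32 * 10

48.0000 mm


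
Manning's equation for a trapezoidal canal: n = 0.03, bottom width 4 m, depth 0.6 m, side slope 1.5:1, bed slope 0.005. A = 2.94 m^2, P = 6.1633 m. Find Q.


R = A/P = 2.94/6.1633 = 0.477017
Q = (1/0.03) * 2.94 * 0.477017^(2/3) * 0.005^0.5

4.2306 m^3/s
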